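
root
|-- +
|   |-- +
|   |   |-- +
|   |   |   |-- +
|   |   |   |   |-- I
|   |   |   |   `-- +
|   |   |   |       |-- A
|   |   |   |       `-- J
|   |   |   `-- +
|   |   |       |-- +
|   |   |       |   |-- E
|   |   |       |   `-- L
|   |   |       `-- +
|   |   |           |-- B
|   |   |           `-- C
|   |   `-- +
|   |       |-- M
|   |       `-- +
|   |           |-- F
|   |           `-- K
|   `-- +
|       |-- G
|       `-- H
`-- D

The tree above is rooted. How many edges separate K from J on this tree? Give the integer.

7

The MRCA of K and J is the node subtending (((I,(A,J)),((E,L),(B,C))),(M,(F,K))).
From K up to that node: 3 branches. From J up to the same node: 4 branches. Total: 3 + 4 = 7.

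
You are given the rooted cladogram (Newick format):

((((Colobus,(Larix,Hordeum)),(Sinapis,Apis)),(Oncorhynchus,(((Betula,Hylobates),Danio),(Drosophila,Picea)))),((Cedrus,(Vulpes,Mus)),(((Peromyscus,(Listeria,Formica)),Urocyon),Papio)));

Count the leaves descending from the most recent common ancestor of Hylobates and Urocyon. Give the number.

19

The MRCA of Hylobates and Urocyon is the root, so the clade is the entire tree.
That clade contains 19 terminal taxa: Apis, Betula, Cedrus, Colobus, Danio, Drosophila, Formica, Hordeum, Hylobates, Larix, Listeria, Mus, Oncorhynchus, Papio, Peromyscus, Picea, Sinapis, Urocyon, Vulpes.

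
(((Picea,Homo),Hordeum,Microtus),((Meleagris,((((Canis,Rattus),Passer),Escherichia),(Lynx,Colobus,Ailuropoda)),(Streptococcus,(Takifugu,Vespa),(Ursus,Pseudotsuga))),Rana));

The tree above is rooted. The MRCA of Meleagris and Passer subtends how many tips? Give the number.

13

The MRCA of Meleagris and Passer is the node subtending (Meleagris,((((Canis,Rattus),Passer),Escherichia),(Lynx,Colobus,Ailuropoda)),(Streptococcus,(Takifugu,Vespa),(Ursus,Pseudotsuga))).
That clade contains 13 terminal taxa: Ailuropoda, Canis, Colobus, Escherichia, Lynx, Meleagris, Passer, Pseudotsuga, Rattus, Streptococcus, Takifugu, Ursus, Vespa.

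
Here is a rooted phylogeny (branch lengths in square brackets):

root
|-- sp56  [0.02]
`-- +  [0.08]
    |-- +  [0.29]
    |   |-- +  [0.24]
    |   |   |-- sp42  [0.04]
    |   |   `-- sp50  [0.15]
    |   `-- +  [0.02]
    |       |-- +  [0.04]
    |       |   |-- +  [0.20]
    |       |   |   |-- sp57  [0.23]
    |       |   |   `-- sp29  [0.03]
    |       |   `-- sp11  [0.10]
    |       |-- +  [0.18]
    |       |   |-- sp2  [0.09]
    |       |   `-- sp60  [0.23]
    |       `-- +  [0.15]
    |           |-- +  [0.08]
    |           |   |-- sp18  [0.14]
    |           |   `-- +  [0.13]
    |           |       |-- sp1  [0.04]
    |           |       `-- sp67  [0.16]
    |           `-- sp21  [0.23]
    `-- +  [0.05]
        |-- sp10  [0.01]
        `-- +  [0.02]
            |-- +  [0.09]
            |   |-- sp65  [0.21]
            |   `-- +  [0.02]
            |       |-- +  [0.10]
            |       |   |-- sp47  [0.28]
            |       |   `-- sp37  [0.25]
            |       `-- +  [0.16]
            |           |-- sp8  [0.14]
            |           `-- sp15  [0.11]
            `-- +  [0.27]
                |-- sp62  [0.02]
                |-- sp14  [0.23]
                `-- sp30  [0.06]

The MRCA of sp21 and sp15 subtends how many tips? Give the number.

20

The MRCA of sp21 and sp15 is the node subtending (((sp42,sp50),(((sp57,sp29),sp11),(sp2,sp60),((sp18,(sp1,sp67)),sp21))),(sp10,((sp65,((sp47,sp37),(sp8,sp15))),(sp62,sp14,sp30)))).
That clade contains 20 terminal taxa: sp1, sp10, sp11, sp14, sp15, sp18, sp2, sp21, sp29, sp30, sp37, sp42, sp47, sp50, sp57, sp60, sp62, sp65, sp67, sp8.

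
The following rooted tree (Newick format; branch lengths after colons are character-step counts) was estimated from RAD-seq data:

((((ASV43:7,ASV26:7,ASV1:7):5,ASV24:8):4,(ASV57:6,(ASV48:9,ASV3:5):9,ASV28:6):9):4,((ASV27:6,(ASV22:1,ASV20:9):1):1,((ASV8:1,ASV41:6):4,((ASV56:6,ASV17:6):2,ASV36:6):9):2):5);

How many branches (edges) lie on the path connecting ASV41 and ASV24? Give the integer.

7

The MRCA of ASV41 and ASV24 is the root of the tree.
From ASV41 up to that node: 4 branches. From ASV24 up to the same node: 3 branches. Total: 4 + 3 = 7.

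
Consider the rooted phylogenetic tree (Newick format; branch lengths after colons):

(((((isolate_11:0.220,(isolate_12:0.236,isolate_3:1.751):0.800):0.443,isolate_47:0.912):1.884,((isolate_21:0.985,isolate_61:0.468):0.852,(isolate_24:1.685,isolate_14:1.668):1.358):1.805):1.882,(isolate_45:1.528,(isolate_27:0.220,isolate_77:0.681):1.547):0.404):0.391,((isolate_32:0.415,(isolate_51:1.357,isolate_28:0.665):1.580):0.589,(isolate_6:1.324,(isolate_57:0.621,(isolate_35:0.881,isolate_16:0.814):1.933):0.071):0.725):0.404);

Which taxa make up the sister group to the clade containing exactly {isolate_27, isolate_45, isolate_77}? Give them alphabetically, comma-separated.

The clade containing exactly {isolate_27, isolate_45, isolate_77} attaches to the tree at the node subtending ((((isolate_11,(isolate_12,isolate_3)),isolate_47),((isolate_21,isolate_61),(isolate_24,isolate_14))),(isolate_45,(isolate_27,isolate_77))).
The other lineage descending from that same node — the sister group — is (((isolate_11,(isolate_12,isolate_3)),isolate_47),((isolate_21,isolate_61),(isolate_24,isolate_14))); its 8 tips in alphabetical order are the answer.

isolate_11, isolate_12, isolate_14, isolate_21, isolate_24, isolate_3, isolate_47, isolate_61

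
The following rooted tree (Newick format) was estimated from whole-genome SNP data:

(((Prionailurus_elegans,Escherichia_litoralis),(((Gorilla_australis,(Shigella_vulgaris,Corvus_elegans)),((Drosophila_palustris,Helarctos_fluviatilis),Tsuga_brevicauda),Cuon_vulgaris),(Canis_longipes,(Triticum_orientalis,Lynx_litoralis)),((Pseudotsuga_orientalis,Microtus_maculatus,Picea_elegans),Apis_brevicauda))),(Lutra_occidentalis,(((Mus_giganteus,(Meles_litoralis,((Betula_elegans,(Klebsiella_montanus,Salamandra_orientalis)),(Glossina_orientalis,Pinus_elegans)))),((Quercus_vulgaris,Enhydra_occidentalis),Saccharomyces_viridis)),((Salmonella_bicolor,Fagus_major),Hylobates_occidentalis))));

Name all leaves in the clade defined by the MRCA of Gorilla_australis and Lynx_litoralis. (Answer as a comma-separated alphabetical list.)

Apis_brevicauda, Canis_longipes, Corvus_elegans, Cuon_vulgaris, Drosophila_palustris, Gorilla_australis, Helarctos_fluviatilis, Lynx_litoralis, Microtus_maculatus, Picea_elegans, Pseudotsuga_orientalis, Shigella_vulgaris, Triticum_orientalis, Tsuga_brevicauda

Tracing Gorilla_australis: it sits inside (Gorilla_australis,(Shigella_vulgaris,Corvus_elegans)).
Tracing Lynx_litoralis: it sits inside (Triticum_orientalis,Lynx_litoralis).
The smallest clade enclosing both is (((Gorilla_australis,(Shigella_vulgaris,Corvus_elegans)),((Drosophila_palustris,Helarctos_fluviatilis),Tsuga_brevicauda),Cuon_vulgaris),(Canis_longipes,(Triticum_orientalis,Lynx_litoralis)),((Pseudotsuga_orientalis,Microtus_maculatus,Picea_elegans),Apis_brevicauda)); the answer is its 14 terminal taxa in alphabetical order.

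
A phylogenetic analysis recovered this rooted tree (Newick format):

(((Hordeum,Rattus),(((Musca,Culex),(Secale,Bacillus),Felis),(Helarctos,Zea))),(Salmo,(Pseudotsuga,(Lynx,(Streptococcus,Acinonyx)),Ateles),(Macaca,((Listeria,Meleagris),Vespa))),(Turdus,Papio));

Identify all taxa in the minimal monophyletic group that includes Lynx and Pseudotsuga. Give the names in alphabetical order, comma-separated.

Tracing Lynx: it sits inside (Lynx,(Streptococcus,Acinonyx)).
Tracing Pseudotsuga: it sits inside (Pseudotsuga,(Lynx,(Streptococcus,Acinonyx)),Ateles).
The smallest clade enclosing both is (Pseudotsuga,(Lynx,(Streptococcus,Acinonyx)),Ateles); the answer is its 5 terminal taxa in alphabetical order.

Acinonyx, Ateles, Lynx, Pseudotsuga, Streptococcus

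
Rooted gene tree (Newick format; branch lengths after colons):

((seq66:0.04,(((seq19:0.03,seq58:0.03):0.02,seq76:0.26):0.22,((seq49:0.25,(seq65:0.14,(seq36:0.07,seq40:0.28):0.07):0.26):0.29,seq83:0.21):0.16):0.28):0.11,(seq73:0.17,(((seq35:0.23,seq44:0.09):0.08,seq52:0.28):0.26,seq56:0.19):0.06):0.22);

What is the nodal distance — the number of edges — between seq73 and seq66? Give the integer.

The MRCA of seq73 and seq66 is the root of the tree.
From seq73 up to that node: 2 branches. From seq66 up to the same node: 2 branches. Total: 2 + 2 = 4.

4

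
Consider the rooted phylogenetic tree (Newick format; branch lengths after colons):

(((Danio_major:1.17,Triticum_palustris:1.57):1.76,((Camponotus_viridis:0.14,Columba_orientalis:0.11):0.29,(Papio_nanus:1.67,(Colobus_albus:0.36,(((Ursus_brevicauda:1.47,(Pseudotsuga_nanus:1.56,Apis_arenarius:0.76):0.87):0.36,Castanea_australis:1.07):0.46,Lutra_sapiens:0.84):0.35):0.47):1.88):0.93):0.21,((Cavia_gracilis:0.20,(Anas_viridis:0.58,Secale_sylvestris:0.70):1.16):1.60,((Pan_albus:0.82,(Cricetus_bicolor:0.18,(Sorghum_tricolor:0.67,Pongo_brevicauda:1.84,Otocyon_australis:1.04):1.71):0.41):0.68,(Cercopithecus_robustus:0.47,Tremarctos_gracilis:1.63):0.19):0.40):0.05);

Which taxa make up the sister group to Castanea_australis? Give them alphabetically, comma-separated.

Castanea_australis attaches to the tree at the node subtending ((Ursus_brevicauda,(Pseudotsuga_nanus,Apis_arenarius)),Castanea_australis).
The other lineage descending from that same node — the sister group — is (Ursus_brevicauda,(Pseudotsuga_nanus,Apis_arenarius)); its 3 tips in alphabetical order are the answer.

Apis_arenarius, Pseudotsuga_nanus, Ursus_brevicauda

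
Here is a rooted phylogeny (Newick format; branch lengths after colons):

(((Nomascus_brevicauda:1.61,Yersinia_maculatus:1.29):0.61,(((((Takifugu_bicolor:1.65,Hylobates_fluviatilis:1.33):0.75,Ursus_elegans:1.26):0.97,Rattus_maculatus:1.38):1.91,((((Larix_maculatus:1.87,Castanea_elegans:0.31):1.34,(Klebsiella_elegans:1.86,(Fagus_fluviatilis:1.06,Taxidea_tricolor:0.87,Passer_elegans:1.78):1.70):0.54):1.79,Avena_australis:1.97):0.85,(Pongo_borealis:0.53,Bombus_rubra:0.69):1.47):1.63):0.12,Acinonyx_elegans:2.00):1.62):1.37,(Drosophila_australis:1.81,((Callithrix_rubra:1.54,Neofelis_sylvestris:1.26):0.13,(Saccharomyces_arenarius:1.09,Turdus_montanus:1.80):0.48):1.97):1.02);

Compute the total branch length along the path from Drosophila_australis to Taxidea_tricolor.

13.32

The path runs Drosophila_australis → … → MRCA → … → Taxidea_tricolor; the MRCA is the root of the tree.
Branch lengths along that path: 1.81 + 1.02 + 1.37 + 1.62 + 0.12 + 1.63 + 0.85 + 1.79 + 0.54 + 1.70 + 0.87 = 13.32.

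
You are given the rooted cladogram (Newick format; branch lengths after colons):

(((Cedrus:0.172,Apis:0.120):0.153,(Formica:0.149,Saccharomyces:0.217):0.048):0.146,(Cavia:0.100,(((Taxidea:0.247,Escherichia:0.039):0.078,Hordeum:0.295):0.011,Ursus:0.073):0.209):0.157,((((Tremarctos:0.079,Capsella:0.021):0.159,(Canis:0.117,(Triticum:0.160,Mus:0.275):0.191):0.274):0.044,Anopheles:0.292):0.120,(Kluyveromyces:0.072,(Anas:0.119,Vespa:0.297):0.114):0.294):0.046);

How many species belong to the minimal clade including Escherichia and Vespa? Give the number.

18

The MRCA of Escherichia and Vespa is the root, so the clade is the entire tree.
That clade contains 18 terminal taxa: Anas, Anopheles, Apis, Canis, Capsella, Cavia, Cedrus, Escherichia, Formica, Hordeum, Kluyveromyces, Mus, Saccharomyces, Taxidea, Tremarctos, Triticum, Ursus, Vespa.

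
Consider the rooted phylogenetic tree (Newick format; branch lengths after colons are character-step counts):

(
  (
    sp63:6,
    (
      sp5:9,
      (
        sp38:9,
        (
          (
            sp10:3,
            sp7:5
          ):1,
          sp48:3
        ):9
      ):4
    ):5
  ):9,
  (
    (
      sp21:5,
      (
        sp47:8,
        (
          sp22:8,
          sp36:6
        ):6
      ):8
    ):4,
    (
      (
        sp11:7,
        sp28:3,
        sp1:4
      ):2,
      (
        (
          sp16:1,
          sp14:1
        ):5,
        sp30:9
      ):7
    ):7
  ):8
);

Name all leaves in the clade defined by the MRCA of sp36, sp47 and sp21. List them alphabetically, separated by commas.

sp21, sp22, sp36, sp47

Tracing sp36: it sits inside (sp22,sp36).
Tracing sp47: it sits inside (sp47,(sp22,sp36)).
Tracing sp21: it sits inside (sp21,(sp47,(sp22,sp36))).
The smallest clade enclosing all 3 is (sp21,(sp47,(sp22,sp36))); the answer is its 4 terminal taxa in alphabetical order.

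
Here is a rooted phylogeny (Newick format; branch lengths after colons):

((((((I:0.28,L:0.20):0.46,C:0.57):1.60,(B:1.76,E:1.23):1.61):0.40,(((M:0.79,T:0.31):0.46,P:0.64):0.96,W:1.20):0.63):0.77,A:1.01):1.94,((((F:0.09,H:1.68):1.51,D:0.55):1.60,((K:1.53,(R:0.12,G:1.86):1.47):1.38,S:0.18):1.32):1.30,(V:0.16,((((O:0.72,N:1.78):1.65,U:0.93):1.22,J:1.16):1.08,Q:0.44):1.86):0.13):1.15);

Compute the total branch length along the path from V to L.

6.81

The path runs V → … → MRCA → … → L; the MRCA is the root of the tree.
Branch lengths along that path: 0.16 + 0.13 + 1.15 + 1.94 + 0.77 + 0.40 + 1.60 + 0.46 + 0.20 = 6.81.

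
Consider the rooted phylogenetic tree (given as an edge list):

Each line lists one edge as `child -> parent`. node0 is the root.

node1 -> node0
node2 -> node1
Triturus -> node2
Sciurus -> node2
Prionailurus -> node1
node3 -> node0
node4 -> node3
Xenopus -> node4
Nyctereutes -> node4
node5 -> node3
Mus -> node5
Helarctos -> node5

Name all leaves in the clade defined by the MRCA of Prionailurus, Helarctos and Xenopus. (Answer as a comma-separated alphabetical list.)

Helarctos, Mus, Nyctereutes, Prionailurus, Sciurus, Triturus, Xenopus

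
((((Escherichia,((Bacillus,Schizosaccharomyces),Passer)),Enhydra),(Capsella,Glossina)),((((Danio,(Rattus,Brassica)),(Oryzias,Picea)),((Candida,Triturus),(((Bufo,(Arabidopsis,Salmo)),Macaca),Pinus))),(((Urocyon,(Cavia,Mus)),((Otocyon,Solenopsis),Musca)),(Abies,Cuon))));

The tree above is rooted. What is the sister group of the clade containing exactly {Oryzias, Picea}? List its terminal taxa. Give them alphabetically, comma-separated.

Brassica, Danio, Rattus

The clade containing exactly {Oryzias, Picea} attaches to the tree at the node subtending ((Danio,(Rattus,Brassica)),(Oryzias,Picea)).
The other lineage descending from that same node — the sister group — is (Danio,(Rattus,Brassica)); its 3 tips in alphabetical order are the answer.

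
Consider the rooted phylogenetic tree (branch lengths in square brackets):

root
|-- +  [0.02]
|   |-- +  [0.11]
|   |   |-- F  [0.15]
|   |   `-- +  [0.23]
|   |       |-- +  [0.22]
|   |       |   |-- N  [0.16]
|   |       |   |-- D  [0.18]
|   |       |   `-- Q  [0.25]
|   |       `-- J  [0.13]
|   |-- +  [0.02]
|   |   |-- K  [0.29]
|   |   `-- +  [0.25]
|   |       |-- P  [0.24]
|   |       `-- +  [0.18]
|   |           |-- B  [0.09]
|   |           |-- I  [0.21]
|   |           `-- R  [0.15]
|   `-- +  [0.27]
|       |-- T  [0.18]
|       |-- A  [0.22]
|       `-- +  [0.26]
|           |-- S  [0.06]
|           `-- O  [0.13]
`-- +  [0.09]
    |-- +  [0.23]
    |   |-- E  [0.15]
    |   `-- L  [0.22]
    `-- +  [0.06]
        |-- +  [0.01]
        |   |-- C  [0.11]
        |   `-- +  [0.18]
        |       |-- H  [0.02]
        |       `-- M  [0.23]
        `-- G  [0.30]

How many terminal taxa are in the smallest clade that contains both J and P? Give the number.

14

The MRCA of J and P is the node subtending ((F,((N,D,Q),J)),(K,(P,(B,I,R))),(T,A,(S,O))).
That clade contains 14 terminal taxa: A, B, D, F, I, J, K, N, O, P, Q, R, S, T.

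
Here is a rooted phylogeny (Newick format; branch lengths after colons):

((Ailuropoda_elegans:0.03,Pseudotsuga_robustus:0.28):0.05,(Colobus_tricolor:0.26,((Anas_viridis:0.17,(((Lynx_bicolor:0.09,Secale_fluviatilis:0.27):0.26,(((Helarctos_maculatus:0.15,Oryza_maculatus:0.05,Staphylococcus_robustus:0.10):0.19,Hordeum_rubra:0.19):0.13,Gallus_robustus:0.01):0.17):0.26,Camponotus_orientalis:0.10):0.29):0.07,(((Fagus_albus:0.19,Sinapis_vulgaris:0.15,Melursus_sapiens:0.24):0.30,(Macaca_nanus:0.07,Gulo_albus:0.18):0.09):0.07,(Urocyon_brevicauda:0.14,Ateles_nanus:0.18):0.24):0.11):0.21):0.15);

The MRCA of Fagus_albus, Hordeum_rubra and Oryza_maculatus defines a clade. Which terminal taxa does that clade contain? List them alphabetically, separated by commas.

Tracing Fagus_albus: it sits inside (Fagus_albus,Sinapis_vulgaris,Melursus_sapiens).
Tracing Hordeum_rubra: it sits inside ((Helarctos_maculatus,Oryza_maculatus,Staphylococcus_robustus),Hordeum_rubra).
Tracing Oryza_maculatus: it sits inside (Helarctos_maculatus,Oryza_maculatus,Staphylococcus_robustus).
The smallest clade enclosing all 3 is ((Anas_viridis,(((Lynx_bicolor,Secale_fluviatilis),(((Helarctos_maculatus,Oryza_maculatus,Staphylococcus_robustus),Hordeum_rubra),Gallus_robustus)),Camponotus_orientalis)),(((Fagus_albus,Sinapis_vulgaris,Melursus_sapiens),(Macaca_nanus,Gulo_albus)),(Urocyon_brevicauda,Ateles_nanus))); the answer is its 16 terminal taxa in alphabetical order.

Anas_viridis, Ateles_nanus, Camponotus_orientalis, Fagus_albus, Gallus_robustus, Gulo_albus, Helarctos_maculatus, Hordeum_rubra, Lynx_bicolor, Macaca_nanus, Melursus_sapiens, Oryza_maculatus, Secale_fluviatilis, Sinapis_vulgaris, Staphylococcus_robustus, Urocyon_brevicauda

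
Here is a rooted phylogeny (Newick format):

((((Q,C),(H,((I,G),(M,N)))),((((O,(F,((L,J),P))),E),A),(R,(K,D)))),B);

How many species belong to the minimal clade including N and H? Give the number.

The MRCA of N and H is the node subtending (H,((I,G),(M,N))).
That clade contains 5 terminal taxa: G, H, I, M, N.

5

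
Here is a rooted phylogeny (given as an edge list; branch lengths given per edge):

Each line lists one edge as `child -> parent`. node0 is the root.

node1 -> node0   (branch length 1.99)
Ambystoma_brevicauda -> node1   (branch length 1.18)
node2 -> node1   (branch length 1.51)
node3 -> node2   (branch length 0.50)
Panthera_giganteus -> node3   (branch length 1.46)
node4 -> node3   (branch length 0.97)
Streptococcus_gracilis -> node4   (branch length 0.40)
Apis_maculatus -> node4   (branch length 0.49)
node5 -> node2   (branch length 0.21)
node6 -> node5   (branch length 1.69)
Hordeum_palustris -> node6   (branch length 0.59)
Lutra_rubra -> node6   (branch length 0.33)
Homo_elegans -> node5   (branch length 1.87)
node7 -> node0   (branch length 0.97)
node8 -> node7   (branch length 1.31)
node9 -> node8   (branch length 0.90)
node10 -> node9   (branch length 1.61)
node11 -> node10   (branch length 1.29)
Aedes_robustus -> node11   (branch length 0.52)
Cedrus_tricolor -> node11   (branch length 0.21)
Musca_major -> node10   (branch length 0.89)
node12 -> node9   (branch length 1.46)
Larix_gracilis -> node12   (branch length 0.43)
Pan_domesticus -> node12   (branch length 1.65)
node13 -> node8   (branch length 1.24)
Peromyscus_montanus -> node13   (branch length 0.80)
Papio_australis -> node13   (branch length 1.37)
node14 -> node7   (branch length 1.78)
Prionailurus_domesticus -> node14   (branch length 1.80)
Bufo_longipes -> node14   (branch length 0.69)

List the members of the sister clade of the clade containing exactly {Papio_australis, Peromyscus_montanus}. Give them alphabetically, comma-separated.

The clade containing exactly {Papio_australis, Peromyscus_montanus} attaches to the tree at the node subtending ((((Aedes_robustus,Cedrus_tricolor),Musca_major),(Larix_gracilis,Pan_domesticus)),(Peromyscus_montanus,Papio_australis)).
The other lineage descending from that same node — the sister group — is (((Aedes_robustus,Cedrus_tricolor),Musca_major),(Larix_gracilis,Pan_domesticus)); its 5 tips in alphabetical order are the answer.

Aedes_robustus, Cedrus_tricolor, Larix_gracilis, Musca_major, Pan_domesticus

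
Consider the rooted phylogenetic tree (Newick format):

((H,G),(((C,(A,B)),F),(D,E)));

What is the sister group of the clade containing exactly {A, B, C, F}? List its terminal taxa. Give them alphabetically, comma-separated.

The clade containing exactly {A, B, C, F} attaches to the tree at the node subtending (((C,(A,B)),F),(D,E)).
The other lineage descending from that same node — the sister group — is (D,E); its 2 tips in alphabetical order are the answer.

D, E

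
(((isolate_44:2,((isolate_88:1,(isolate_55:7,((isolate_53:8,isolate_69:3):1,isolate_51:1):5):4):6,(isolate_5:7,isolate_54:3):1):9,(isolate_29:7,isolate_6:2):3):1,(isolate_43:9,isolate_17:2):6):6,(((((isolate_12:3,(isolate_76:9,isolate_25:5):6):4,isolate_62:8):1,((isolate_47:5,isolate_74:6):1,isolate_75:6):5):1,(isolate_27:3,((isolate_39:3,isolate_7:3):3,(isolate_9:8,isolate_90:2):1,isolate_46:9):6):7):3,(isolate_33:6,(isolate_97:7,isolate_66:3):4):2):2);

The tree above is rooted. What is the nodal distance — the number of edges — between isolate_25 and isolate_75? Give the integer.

6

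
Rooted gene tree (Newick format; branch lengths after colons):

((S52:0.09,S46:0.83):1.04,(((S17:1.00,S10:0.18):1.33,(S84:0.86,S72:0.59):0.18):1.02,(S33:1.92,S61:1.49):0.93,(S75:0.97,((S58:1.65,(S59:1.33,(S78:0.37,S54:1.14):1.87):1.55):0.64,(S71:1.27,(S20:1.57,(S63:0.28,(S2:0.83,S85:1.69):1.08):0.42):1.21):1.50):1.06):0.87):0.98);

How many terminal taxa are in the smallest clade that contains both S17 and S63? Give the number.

16

The MRCA of S17 and S63 is the node subtending (((S17,S10),(S84,S72)),(S33,S61),(S75,((S58,(S59,(S78,S54))),(S71,(S20,(S63,(S2,S85))))))).
That clade contains 16 terminal taxa: S10, S17, S2, S20, S33, S54, S58, S59, S61, S63, S71, S72, S75, S78, S84, S85.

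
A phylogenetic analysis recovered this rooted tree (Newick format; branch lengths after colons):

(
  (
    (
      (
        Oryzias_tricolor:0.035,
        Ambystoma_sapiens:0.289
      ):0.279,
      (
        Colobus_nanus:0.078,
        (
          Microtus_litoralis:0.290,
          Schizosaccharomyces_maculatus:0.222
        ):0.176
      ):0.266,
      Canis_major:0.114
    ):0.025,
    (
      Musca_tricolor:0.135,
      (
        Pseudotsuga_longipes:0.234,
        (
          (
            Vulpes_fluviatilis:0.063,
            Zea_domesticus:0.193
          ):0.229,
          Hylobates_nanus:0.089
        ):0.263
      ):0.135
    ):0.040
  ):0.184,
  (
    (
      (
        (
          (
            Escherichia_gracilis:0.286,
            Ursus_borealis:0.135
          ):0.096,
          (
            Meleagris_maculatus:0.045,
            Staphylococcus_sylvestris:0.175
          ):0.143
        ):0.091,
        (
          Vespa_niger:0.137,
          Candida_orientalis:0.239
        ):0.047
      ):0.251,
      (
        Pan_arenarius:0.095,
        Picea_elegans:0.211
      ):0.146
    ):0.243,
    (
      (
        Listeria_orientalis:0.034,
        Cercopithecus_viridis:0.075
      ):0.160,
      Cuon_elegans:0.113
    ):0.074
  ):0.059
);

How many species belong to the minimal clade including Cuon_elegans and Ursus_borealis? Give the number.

11

The MRCA of Cuon_elegans and Ursus_borealis is the node subtending (((((Escherichia_gracilis,Ursus_borealis),(Meleagris_maculatus,Staphylococcus_sylvestris)),(Vespa_niger,Candida_orientalis)),(Pan_arenarius,Picea_elegans)),((Listeria_orientalis,Cercopithecus_viridis),Cuon_elegans)).
That clade contains 11 terminal taxa: Candida_orientalis, Cercopithecus_viridis, Cuon_elegans, Escherichia_gracilis, Listeria_orientalis, Meleagris_maculatus, Pan_arenarius, Picea_elegans, Staphylococcus_sylvestris, Ursus_borealis, Vespa_niger.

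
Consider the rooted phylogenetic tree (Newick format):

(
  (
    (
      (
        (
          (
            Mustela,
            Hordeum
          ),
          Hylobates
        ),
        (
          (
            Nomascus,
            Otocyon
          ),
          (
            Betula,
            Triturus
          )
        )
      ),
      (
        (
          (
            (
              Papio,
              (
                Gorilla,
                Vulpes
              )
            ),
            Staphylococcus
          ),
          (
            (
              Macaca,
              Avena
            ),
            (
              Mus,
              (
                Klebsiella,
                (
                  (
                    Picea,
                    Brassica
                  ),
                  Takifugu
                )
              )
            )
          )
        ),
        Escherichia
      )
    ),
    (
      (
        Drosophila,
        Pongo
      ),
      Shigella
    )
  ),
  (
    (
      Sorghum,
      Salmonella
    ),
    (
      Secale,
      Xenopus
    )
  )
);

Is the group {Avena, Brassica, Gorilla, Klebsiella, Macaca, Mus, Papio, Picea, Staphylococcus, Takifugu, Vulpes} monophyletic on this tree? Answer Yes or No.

Yes

The most recent common ancestor of these taxa subtends (((Papio,(Gorilla,Vulpes)),Staphylococcus),((Macaca,Avena),(Mus,(Klebsiella,((Picea,Brassica),Takifugu))))).
That clade has exactly 11 tips — every listed taxon and nothing else — so the group is monophyletic.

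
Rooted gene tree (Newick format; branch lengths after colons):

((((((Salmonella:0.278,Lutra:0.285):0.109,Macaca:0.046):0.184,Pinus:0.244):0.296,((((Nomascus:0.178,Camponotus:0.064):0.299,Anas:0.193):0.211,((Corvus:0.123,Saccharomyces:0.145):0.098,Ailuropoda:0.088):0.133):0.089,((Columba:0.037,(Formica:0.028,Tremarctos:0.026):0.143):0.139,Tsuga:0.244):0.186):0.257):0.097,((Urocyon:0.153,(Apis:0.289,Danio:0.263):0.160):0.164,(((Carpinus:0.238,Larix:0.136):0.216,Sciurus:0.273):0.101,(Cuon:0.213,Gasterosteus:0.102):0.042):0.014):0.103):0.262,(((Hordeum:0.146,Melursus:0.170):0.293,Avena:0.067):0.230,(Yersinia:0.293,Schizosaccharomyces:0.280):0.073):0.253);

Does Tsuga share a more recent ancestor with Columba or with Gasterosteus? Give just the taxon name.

Columba

The MRCA of Tsuga and Columba subtends ((Columba,(Formica,Tremarctos)),Tsuga) (4 taxa).
The MRCA of Tsuga and Gasterosteus subtends (((((Salmonella,Lutra),Macaca),Pinus),((((Nomascus,Camponotus),Anas),((Corvus,Saccharomyces),Ailuropoda)),((Columba,(Formica,Tremarctos)),Tsuga))),((Urocyon,(Apis,Danio)),(((Carpinus,Larix),Sciurus),(Cuon,Gasterosteus)))) (22 taxa).
The first is nested inside the second, so Tsuga shares a more recent common ancestor with Columba.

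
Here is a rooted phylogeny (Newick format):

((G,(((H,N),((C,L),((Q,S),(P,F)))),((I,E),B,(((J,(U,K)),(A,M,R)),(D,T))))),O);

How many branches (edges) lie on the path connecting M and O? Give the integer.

8

The MRCA of M and O is the root of the tree.
From M up to that node: 7 branches. From O up to the same node: 1 branch. Total: 7 + 1 = 8.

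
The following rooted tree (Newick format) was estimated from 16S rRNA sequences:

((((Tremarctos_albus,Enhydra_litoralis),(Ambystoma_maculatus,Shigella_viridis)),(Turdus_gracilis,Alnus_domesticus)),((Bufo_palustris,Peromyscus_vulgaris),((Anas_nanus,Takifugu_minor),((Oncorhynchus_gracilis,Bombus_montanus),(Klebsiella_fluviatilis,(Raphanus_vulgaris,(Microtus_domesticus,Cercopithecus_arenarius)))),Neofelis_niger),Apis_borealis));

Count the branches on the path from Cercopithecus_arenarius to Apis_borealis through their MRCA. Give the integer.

7

The MRCA of Cercopithecus_arenarius and Apis_borealis is the node subtending ((Bufo_palustris,Peromyscus_vulgaris),((Anas_nanus,Takifugu_minor),((Oncorhynchus_gracilis,Bombus_montanus),(Klebsiella_fluviatilis,(Raphanus_vulgaris,(Microtus_domesticus,Cercopithecus_arenarius)))),Neofelis_niger),Apis_borealis).
From Cercopithecus_arenarius up to that node: 6 branches. From Apis_borealis up to the same node: 1 branch. Total: 6 + 1 = 7.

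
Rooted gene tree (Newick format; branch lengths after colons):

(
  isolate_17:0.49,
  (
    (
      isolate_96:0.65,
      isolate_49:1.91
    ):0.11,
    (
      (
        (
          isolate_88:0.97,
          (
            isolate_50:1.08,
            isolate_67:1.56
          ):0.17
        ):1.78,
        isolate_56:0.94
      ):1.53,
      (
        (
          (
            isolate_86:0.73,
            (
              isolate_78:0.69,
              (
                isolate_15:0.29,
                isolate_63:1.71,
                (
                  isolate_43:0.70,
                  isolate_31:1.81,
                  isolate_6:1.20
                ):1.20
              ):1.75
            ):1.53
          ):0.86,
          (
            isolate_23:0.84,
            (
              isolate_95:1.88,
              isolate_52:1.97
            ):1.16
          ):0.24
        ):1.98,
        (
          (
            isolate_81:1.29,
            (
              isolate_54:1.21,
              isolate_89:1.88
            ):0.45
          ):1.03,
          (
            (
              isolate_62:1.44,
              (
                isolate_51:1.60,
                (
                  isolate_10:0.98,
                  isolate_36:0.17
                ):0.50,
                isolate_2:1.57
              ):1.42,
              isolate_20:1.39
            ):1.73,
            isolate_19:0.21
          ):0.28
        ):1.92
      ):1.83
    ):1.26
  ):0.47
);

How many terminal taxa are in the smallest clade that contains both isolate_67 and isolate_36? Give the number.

The MRCA of isolate_67 and isolate_36 is the node subtending (((isolate_88,(isolate_50,isolate_67)),isolate_56),(((isolate_86,(isolate_78,(isolate_15,isolate_63,(isolate_43,isolate_31,isolate_6)))),(isolate_23,(isolate_95,isolate_52))),((isolate_81,(isolate_54,isolate_89)),((isolate_62,(isolate_51,(isolate_10,isolate_36),isolate_2),isolate_20),isolate_19)))).
That clade contains 24 terminal taxa: isolate_10, isolate_15, isolate_19, isolate_2, isolate_20, isolate_23, isolate_31, isolate_36, isolate_43, isolate_50, isolate_51, isolate_52, isolate_54, isolate_56, isolate_6, isolate_62, isolate_63, isolate_67, isolate_78, isolate_81, isolate_86, isolate_88, isolate_89, isolate_95.

24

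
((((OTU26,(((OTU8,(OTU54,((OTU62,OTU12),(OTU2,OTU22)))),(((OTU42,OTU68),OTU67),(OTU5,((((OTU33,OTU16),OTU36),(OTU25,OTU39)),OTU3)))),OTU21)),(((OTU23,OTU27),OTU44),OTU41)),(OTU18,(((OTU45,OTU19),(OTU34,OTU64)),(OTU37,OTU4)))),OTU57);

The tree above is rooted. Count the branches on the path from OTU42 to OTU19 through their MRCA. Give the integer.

The MRCA of OTU42 and OTU19 is the node subtending (((OTU26,(((OTU8,(OTU54,((OTU62,OTU12),(OTU2,OTU22)))),(((OTU42,OTU68),OTU67),(OTU5,((((OTU33,OTU16),OTU36),(OTU25,OTU39)),OTU3)))),OTU21)),(((OTU23,OTU27),OTU44),OTU41)),(OTU18,(((OTU45,OTU19),(OTU34,OTU64)),(OTU37,OTU4)))).
From OTU42 up to that node: 8 branches. From OTU19 up to the same node: 5 branches. Total: 8 + 5 = 13.

13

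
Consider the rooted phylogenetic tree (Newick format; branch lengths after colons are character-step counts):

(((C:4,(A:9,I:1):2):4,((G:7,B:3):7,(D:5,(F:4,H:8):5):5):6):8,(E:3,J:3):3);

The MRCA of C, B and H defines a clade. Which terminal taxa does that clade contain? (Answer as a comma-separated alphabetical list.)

A, B, C, D, F, G, H, I

Tracing C: it sits inside (C,(A,I)).
Tracing B: it sits inside (G,B).
Tracing H: it sits inside (F,H).
The smallest clade enclosing all 3 is ((C,(A,I)),((G,B),(D,(F,H)))); the answer is its 8 terminal taxa in alphabetical order.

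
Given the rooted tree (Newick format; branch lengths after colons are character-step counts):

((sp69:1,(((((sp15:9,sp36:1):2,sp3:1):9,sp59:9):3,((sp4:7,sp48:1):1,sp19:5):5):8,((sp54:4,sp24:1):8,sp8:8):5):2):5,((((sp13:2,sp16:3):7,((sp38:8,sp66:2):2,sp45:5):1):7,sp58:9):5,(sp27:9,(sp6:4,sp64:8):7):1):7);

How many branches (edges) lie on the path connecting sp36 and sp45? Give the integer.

The MRCA of sp36 and sp45 is the root of the tree.
From sp36 up to that node: 7 branches. From sp45 up to the same node: 5 branches. Total: 7 + 5 = 12.

12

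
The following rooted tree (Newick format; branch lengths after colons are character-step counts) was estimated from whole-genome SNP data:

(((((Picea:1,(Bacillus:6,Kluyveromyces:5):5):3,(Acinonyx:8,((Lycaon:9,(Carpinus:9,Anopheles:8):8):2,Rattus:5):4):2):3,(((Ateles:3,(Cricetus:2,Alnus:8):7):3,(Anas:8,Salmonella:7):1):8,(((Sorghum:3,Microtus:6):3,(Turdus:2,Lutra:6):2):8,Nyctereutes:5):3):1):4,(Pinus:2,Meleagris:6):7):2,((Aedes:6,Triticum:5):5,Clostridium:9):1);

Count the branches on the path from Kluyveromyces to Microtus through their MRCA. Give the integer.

9

The MRCA of Kluyveromyces and Microtus is the node subtending (((Picea,(Bacillus,Kluyveromyces)),(Acinonyx,((Lycaon,(Carpinus,Anopheles)),Rattus))),(((Ateles,(Cricetus,Alnus)),(Anas,Salmonella)),(((Sorghum,Microtus),(Turdus,Lutra)),Nyctereutes))).
From Kluyveromyces up to that node: 4 branches. From Microtus up to the same node: 5 branches. Total: 4 + 5 = 9.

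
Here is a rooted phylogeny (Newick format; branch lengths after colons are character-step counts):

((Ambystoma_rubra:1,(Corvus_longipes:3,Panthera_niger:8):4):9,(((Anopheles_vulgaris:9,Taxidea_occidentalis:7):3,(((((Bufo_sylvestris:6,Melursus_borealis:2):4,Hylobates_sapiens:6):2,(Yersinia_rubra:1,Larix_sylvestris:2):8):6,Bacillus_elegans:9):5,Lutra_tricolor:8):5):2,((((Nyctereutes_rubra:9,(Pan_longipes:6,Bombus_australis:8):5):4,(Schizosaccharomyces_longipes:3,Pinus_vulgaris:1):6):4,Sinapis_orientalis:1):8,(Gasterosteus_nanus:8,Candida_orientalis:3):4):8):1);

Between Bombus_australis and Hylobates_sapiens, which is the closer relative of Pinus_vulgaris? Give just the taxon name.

The MRCA of Pinus_vulgaris and Bombus_australis subtends ((Nyctereutes_rubra,(Pan_longipes,Bombus_australis)),(Schizosaccharomyces_longipes,Pinus_vulgaris)) (5 taxa).
The MRCA of Pinus_vulgaris and Hylobates_sapiens subtends (((Anopheles_vulgaris,Taxidea_occidentalis),(((((Bufo_sylvestris,Melursus_borealis),Hylobates_sapiens),(Yersinia_rubra,Larix_sylvestris)),Bacillus_elegans),Lutra_tricolor)),((((Nyctereutes_rubra,(Pan_longipes,Bombus_australis)),(Schizosaccharomyces_longipes,Pinus_vulgaris)),Sinapis_orientalis),(Gasterosteus_nanus,Candida_orientalis))) (17 taxa).
The first is nested inside the second, so Pinus_vulgaris shares a more recent common ancestor with Bombus_australis.

Bombus_australis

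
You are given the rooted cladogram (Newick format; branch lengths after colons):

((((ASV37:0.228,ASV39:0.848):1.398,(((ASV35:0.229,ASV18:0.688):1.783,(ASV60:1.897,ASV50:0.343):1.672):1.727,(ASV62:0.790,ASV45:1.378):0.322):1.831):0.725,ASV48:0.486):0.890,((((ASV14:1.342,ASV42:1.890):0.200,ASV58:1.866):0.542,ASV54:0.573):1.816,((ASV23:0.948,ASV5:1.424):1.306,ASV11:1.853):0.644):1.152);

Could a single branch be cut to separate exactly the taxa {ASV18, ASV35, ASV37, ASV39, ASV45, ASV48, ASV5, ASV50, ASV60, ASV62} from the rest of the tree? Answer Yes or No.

No

The MRCA of the listed taxa is the root, so the smallest clade containing them is the whole tree.
That clade also contains ASV11, ASV14, ASV23, ASV42, ASV54, ASV58, which are not in the proposed group, so the group is not monophyletic.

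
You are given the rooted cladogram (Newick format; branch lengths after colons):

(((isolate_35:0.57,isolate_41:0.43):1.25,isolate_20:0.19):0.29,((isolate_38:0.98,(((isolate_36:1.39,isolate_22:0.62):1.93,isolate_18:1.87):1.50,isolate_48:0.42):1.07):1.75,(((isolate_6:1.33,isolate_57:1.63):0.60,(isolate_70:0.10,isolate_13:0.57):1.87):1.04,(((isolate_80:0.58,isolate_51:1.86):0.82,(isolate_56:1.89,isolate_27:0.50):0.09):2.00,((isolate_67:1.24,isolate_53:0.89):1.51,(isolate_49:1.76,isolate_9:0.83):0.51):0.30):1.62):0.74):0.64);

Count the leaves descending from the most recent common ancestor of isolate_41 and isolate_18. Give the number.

The MRCA of isolate_41 and isolate_18 is the root, so the clade is the entire tree.
That clade contains 20 terminal taxa: isolate_13, isolate_18, isolate_20, isolate_22, isolate_27, isolate_35, isolate_36, isolate_38, isolate_41, isolate_48, isolate_49, isolate_51, isolate_53, isolate_56, isolate_57, isolate_6, isolate_67, isolate_70, isolate_80, isolate_9.

20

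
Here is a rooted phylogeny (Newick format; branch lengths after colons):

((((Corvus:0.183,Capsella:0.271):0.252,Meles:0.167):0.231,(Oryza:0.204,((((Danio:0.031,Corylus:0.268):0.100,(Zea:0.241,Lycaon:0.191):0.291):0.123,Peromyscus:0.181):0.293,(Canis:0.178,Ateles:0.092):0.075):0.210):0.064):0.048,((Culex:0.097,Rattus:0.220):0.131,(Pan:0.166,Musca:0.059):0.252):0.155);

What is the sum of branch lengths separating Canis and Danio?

The path runs Canis → … → MRCA → … → Danio; the MRCA is the node subtending ((((Danio,Corylus),(Zea,Lycaon)),Peromyscus),(Canis,Ateles)).
Branch lengths along that path: 0.178 + 0.075 + 0.293 + 0.123 + 0.100 + 0.031 = 0.800.

0.800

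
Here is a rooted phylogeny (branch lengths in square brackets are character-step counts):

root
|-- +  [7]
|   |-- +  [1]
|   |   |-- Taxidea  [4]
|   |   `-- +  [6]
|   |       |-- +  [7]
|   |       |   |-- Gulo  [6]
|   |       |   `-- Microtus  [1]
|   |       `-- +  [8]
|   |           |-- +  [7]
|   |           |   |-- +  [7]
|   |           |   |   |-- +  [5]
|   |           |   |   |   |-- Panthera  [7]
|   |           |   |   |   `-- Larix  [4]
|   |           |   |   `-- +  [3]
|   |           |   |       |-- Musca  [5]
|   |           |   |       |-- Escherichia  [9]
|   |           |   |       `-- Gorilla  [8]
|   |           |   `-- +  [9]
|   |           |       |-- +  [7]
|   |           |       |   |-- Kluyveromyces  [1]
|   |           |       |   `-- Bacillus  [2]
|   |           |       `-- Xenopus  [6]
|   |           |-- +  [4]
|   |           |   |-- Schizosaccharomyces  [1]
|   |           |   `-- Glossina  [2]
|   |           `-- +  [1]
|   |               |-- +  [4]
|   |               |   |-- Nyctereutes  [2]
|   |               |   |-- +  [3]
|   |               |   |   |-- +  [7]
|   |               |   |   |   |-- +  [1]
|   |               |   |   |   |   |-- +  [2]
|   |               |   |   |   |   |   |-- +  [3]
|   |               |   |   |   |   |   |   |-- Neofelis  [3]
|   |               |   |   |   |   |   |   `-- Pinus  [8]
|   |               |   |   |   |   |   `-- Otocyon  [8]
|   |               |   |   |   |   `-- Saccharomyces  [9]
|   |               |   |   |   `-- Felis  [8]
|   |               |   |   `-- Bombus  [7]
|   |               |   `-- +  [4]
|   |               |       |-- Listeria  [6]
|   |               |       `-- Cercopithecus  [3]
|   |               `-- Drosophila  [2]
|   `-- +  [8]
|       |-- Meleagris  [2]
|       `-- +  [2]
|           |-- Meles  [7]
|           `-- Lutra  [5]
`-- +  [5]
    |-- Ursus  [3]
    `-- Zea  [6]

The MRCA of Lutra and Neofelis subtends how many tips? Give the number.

The MRCA of Lutra and Neofelis is the node subtending ((Taxidea,((Gulo,Microtus),((((Panthera,Larix),(Musca,Escherichia,Gorilla)),((Kluyveromyces,Bacillus),Xenopus)),(Schizosaccharomyces,Glossina),((Nyctereutes,(((((Neofelis,Pinus),Otocyon),Saccharomyces),Felis),Bombus),(Listeria,Cercopithecus)),Drosophila)))),(Meleagris,(Meles,Lutra))).
That clade contains 26 terminal taxa: Bacillus, Bombus, Cercopithecus, Drosophila, Escherichia, Felis, Glossina, Gorilla, Gulo, Kluyveromyces, Larix, Listeria, Lutra, Meleagris, Meles, Microtus, Musca, Neofelis, Nyctereutes, Otocyon, Panthera, Pinus, Saccharomyces, Schizosaccharomyces, Taxidea, Xenopus.

26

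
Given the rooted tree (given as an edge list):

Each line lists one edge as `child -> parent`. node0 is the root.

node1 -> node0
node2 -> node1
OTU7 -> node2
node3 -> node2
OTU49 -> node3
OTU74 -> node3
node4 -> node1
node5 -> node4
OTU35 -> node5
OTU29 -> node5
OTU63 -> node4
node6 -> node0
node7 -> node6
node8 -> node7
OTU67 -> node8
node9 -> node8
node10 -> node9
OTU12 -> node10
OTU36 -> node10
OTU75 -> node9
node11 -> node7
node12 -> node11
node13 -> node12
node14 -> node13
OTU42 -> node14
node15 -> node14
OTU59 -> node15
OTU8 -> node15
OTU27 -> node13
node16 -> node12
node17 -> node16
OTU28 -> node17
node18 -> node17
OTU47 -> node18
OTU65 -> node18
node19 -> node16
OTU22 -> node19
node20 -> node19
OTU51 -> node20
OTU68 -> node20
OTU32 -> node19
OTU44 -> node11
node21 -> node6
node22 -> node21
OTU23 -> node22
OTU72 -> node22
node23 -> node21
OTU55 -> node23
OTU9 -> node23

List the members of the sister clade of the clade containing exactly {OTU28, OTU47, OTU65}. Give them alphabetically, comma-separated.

OTU22, OTU32, OTU51, OTU68

The clade containing exactly {OTU28, OTU47, OTU65} attaches to the tree at the node subtending ((OTU28,(OTU47,OTU65)),(OTU22,(OTU51,OTU68),OTU32)).
The other lineage descending from that same node — the sister group — is (OTU22,(OTU51,OTU68),OTU32); its 4 tips in alphabetical order are the answer.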